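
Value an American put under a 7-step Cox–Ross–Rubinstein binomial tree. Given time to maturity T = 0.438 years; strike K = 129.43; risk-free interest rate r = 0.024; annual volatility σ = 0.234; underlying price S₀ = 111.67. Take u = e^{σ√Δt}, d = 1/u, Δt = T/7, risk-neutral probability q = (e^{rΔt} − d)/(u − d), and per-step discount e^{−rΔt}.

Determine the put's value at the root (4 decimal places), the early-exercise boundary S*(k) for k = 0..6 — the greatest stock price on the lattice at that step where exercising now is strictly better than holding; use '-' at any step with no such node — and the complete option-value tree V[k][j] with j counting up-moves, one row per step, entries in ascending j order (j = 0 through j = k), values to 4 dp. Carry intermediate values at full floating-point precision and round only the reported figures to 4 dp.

price = 18.7730
boundary = - - 99.3333 105.3212 99.3333 105.3212 111.6700
tree:
18.7730
24.1929 13.3705
30.0967 18.3195 8.4261
35.7441 24.1088 12.5437 4.3042
41.0704 30.0967 17.8737 7.2132 1.3872
46.0940 35.7441 24.1088 11.6474 2.7687 0.0000
50.8319 41.0704 30.0967 17.7600 5.5258 0.0000 0.0000
55.3005 46.0940 35.7441 24.1088 11.0285 0.0000 0.0000 0.0000

Δt=0.06257  u=1.06028  d=0.94315  q=0.49820  discount=0.99850
step 7 (expiry): payoffs max(K−S,0) = 55.3005 46.0940 35.7441 24.1088 11.0285 0.0000 0.0000 0.0000
step 6: (k=6,j=0): S=78.5981, (K−S)⁺=50.8319, hold=50.6377 ⇒ V=50.8319 exercise | (k=6,j=1): S=88.3596, (K−S)⁺=41.0704, hold=40.8762 ⇒ V=41.0704 exercise | (k=6,j=2): S=99.3333, (K−S)⁺=30.0967, hold=29.9024 ⇒ V=30.0967 exercise | (k=6,j=3): S=111.6700, (K−S)⁺=17.7600, hold=17.5658 ⇒ V=17.7600 exercise | (k=6,j=4): S=125.5388, (K−S)⁺=3.8912, hold=5.5258 ⇒ V=5.5258 continue | (k=6,j=5): S=141.1300, (K−S)⁺=0.0000, hold=0.0000 ⇒ V=0.0000 continue | (k=6,j=6): S=158.6576, (K−S)⁺=0.0000, hold=0.0000 ⇒ V=0.0000 continue  boundary S*=111.6700
step 5: (k=5,j=0): S=83.3360, (K−S)⁺=46.0940, hold=45.8997 ⇒ V=46.0940 exercise | (k=5,j=1): S=93.6859, (K−S)⁺=35.7441, hold=35.5499 ⇒ V=35.7441 exercise | (k=5,j=2): S=105.3212, (K−S)⁺=24.1088, hold=23.9146 ⇒ V=24.1088 exercise | (k=5,j=3): S=118.4015, (K−S)⁺=11.0285, hold=11.6474 ⇒ V=11.6474 continue | (k=5,j=4): S=133.1063, (K−S)⁺=0.0000, hold=2.7687 ⇒ V=2.7687 continue | (k=5,j=5): S=149.6374, (K−S)⁺=0.0000, hold=0.0000 ⇒ V=0.0000 continue  boundary S*=105.3212
step 4: (k=4,j=0): S=88.3596, (K−S)⁺=41.0704, hold=40.8762 ⇒ V=41.0704 exercise | (k=4,j=1): S=99.3333, (K−S)⁺=30.0967, hold=29.9024 ⇒ V=30.0967 exercise | (k=4,j=2): S=111.6700, (K−S)⁺=17.7600, hold=17.8737 ⇒ V=17.8737 continue | (k=4,j=3): S=125.5388, (K−S)⁺=3.8912, hold=7.2132 ⇒ V=7.2132 continue | (k=4,j=4): S=141.1300, (K−S)⁺=0.0000, hold=1.3872 ⇒ V=1.3872 continue  boundary S*=99.3333
step 3: (k=3,j=0): S=93.6859, (K−S)⁺=35.7441, hold=35.5499 ⇒ V=35.7441 exercise | (k=3,j=1): S=105.3212, (K−S)⁺=24.1088, hold=23.9711 ⇒ V=24.1088 exercise | (k=3,j=2): S=118.4015, (K−S)⁺=11.0285, hold=12.5437 ⇒ V=12.5437 continue | (k=3,j=3): S=133.1063, (K−S)⁺=0.0000, hold=4.3042 ⇒ V=4.3042 continue  boundary S*=105.3212
step 2: (k=2,j=0): S=99.3333, (K−S)⁺=30.0967, hold=29.9024 ⇒ V=30.0967 exercise | (k=2,j=1): S=111.6700, (K−S)⁺=17.7600, hold=18.3195 ⇒ V=18.3195 continue | (k=2,j=2): S=125.5388, (K−S)⁺=3.8912, hold=8.4261 ⇒ V=8.4261 continue  boundary S*=99.3333
step 1: (k=1,j=0): S=105.3212, (K−S)⁺=24.1088, hold=24.1929 ⇒ V=24.1929 continue | (k=1,j=1): S=118.4015, (K−S)⁺=11.0285, hold=13.3705 ⇒ V=13.3705 continue  boundary S*=-
step 0: (k=0,j=0): S=111.6700, (K−S)⁺=17.7600, hold=18.7730 ⇒ V=18.7730 continue  boundary S*=-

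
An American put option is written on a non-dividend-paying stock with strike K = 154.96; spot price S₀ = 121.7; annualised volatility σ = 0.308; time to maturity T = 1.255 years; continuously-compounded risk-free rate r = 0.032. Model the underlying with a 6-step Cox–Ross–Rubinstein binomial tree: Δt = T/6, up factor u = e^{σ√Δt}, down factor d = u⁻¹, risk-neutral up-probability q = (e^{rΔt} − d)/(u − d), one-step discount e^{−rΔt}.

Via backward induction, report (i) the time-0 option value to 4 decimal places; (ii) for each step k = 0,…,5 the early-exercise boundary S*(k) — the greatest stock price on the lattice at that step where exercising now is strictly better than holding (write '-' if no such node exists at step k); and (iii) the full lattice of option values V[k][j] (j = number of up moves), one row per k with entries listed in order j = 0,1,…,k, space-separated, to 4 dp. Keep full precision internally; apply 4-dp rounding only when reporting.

price = 36.7256
boundary = - 105.7096 91.8203 105.7096 121.7000 105.7096
tree:
36.7256
49.2504 24.1213
63.1397 35.2404 12.8149
75.2042 49.2504 21.0612 4.3599
85.6834 63.1397 33.2600 8.5828 0.0000
94.7858 75.2042 49.2504 16.8956 0.0000 0.0000
102.6922 85.6834 63.1397 33.2600 0.0000 0.0000 0.0000

Δt=0.20917  u=1.15127  d=0.86861  q=0.48860  discount=0.99333
step 6 (expiry): payoffs max(K−S,0) = 102.6922 85.6834 63.1397 33.2600 0.0000 0.0000 0.0000
step 5: (k=5,j=0): S=60.1742, (K−S)⁺=94.7858, hold=93.7520 ⇒ V=94.7858 exercise | (k=5,j=1): S=79.7558, (K−S)⁺=75.2042, hold=74.1704 ⇒ V=75.2042 exercise | (k=5,j=2): S=105.7096, (K−S)⁺=49.2504, hold=48.2166 ⇒ V=49.2504 exercise | (k=5,j=3): S=140.1092, (K−S)⁺=14.8508, hold=16.8956 ⇒ V=16.8956 continue | (k=5,j=4): S=185.7029, (K−S)⁺=0.0000, hold=0.0000 ⇒ V=0.0000 continue | (k=5,j=5): S=246.1335, (K−S)⁺=0.0000, hold=0.0000 ⇒ V=0.0000 continue  boundary S*=105.7096
step 4: (k=4,j=0): S=69.2766, (K−S)⁺=85.6834, hold=84.6497 ⇒ V=85.6834 exercise | (k=4,j=1): S=91.8203, (K−S)⁺=63.1397, hold=62.1060 ⇒ V=63.1397 exercise | (k=4,j=2): S=121.7000, (K−S)⁺=33.2600, hold=33.2187 ⇒ V=33.2600 exercise | (k=4,j=3): S=161.3031, (K−S)⁺=0.0000, hold=8.5828 ⇒ V=8.5828 continue | (k=4,j=4): S=213.7936, (K−S)⁺=0.0000, hold=0.0000 ⇒ V=0.0000 continue  boundary S*=121.7000
step 3: (k=3,j=0): S=79.7558, (K−S)⁺=75.2042, hold=74.1704 ⇒ V=75.2042 exercise | (k=3,j=1): S=105.7096, (K−S)⁺=49.2504, hold=48.2166 ⇒ V=49.2504 exercise | (k=3,j=2): S=140.1092, (K−S)⁺=14.8508, hold=21.0612 ⇒ V=21.0612 continue | (k=3,j=3): S=185.7029, (K−S)⁺=0.0000, hold=4.3599 ⇒ V=4.3599 continue  boundary S*=105.7096
step 2: (k=2,j=0): S=91.8203, (K−S)⁺=63.1397, hold=62.1060 ⇒ V=63.1397 exercise | (k=2,j=1): S=121.7000, (K−S)⁺=33.2600, hold=35.2404 ⇒ V=35.2404 continue | (k=2,j=2): S=161.3031, (K−S)⁺=0.0000, hold=12.8149 ⇒ V=12.8149 continue  boundary S*=91.8203
step 1: (k=1,j=0): S=105.7096, (K−S)⁺=49.2504, hold=49.1778 ⇒ V=49.2504 exercise | (k=1,j=1): S=140.1092, (K−S)⁺=14.8508, hold=24.1213 ⇒ V=24.1213 continue  boundary S*=105.7096
step 0: (k=0,j=0): S=121.7000, (K−S)⁺=33.2600, hold=36.7256 ⇒ V=36.7256 continue  boundary S*=-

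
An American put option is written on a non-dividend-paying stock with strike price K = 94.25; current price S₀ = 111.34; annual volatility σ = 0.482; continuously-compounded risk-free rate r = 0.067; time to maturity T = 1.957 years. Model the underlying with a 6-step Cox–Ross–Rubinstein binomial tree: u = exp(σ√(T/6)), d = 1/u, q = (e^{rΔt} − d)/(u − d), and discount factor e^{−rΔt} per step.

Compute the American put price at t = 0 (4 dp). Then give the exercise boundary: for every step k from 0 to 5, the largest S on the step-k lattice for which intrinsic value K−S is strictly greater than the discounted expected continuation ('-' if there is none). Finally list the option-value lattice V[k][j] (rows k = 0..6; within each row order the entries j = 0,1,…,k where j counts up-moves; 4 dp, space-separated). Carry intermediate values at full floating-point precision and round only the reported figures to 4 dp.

params: Δt=0.32617 u=1.31689 d=0.75936 q=0.47124 e^(-rΔt)=0.97838
t_6 payoffs: 72.9024 57.2289 30.0477 0.0000 0.0000 0.0000 0.0000
t_5: node(5,0) S=28.1125 payoff=66.1375 vs cont=64.1002 → 66.1375 [stop]  node(5,1) S=48.7528 payoff=45.4972 vs cont=43.4598 → 45.4972 [stop]  node(5,2) S=84.5475 payoff=9.7025 vs cont=15.5446 → 15.5446 [wait]  node(5,3) S=146.6228 payoff=0.0000 vs cont=0.0000 → 0.0000 [wait]  node(5,4) S=254.2743 payoff=0.0000 vs cont=0.0000 → 0.0000 [wait]  node(5,5) S=440.9642 payoff=0.0000 vs cont=0.0000 → 0.0000 [wait]  ⇒ S*(5)=48.7528
t_4: node(4,0) S=37.0211 payoff=57.2289 vs cont=55.1916 → 57.2289 [stop]  node(4,1) S=64.2023 payoff=30.0477 vs cont=30.7039 → 30.7039 [wait]  node(4,2) S=111.3400 payoff=0.0000 vs cont=8.0417 → 8.0417 [wait]  node(4,3) S=193.0866 payoff=0.0000 vs cont=0.0000 → 0.0000 [wait]  node(4,4) S=334.8520 payoff=0.0000 vs cont=0.0000 → 0.0000 [wait]  ⇒ S*(4)=37.0211
t_3: node(3,0) S=48.7528 payoff=45.4972 vs cont=43.7624 → 45.4972 [stop]  node(3,1) S=84.5475 payoff=9.7025 vs cont=19.5917 → 19.5917 [wait]  node(3,2) S=146.6228 payoff=0.0000 vs cont=4.1602 → 4.1602 [wait]  node(3,3) S=254.2743 payoff=0.0000 vs cont=0.0000 → 0.0000 [wait]  ⇒ S*(3)=48.7528
t_2: node(2,0) S=64.2023 payoff=30.0477 vs cont=32.5699 → 32.5699 [wait]  node(2,1) S=111.3400 payoff=0.0000 vs cont=12.0535 → 12.0535 [wait]  node(2,2) S=193.0866 payoff=0.0000 vs cont=2.1522 → 2.1522 [wait]  ⇒ S*(2)=-
t_1: node(1,0) S=84.5475 payoff=9.7025 vs cont=22.4067 → 22.4067 [wait]  node(1,1) S=146.6228 payoff=0.0000 vs cont=7.2279 → 7.2279 [wait]  ⇒ S*(1)=-
t_0: node(0,0) S=111.3400 payoff=0.0000 vs cont=14.9241 → 14.9241 [wait]  ⇒ S*(0)=-

price = 14.9241
boundary = - - - 48.7528 37.0211 48.7528
tree:
14.9241
22.4067 7.2279
32.5699 12.0535 2.1522
45.4972 19.5917 4.1602 0.0000
57.2289 30.7039 8.0417 0.0000 0.0000
66.1375 45.4972 15.5446 0.0000 0.0000 0.0000
72.9024 57.2289 30.0477 0.0000 0.0000 0.0000 0.0000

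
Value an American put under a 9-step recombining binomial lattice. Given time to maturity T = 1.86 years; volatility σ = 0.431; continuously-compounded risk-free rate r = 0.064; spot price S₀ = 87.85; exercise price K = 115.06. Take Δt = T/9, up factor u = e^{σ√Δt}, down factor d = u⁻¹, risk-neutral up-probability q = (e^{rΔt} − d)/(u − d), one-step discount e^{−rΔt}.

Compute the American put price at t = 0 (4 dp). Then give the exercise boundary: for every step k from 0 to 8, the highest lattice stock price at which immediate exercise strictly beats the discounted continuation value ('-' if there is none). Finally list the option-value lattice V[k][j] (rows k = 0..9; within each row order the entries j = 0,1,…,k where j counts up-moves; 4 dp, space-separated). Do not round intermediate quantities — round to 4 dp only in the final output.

price = 33.4346
boundary = - - 59.3683 48.8046 59.3683 72.2185 59.3683 72.2185 87.8500
tree:
33.4346
43.7502 23.3960
55.6917 32.2678 14.6152
66.2554 43.1386 21.6075 7.5897
74.9394 55.6917 30.9898 12.2355 2.8636
82.0782 66.2554 42.8415 19.2524 5.1186 0.5471
87.9468 74.9394 55.6917 29.3492 9.0568 1.0762 0.0000
92.7712 82.0782 66.2554 42.8415 15.8243 2.1173 0.0000 0.0000
96.7371 87.9468 74.9394 55.6917 27.2100 4.1655 0.0000 0.0000 0.0000
99.9974 92.7712 82.0782 66.2554 42.8415 8.1950 0.0000 0.0000 0.0000 0.0000

params: Δt=0.20667 u=1.21645 d=0.82207 q=0.48493 e^(-rΔt)=0.98686
t_9 payoffs: 99.9974 92.7712 82.0782 66.2554 42.8415 8.1950 0.0000 0.0000 0.0000 0.0000
t_8: node(8,0) S=18.3229 payoff=96.7371 vs cont=95.2253 → 96.7371 [stop]  node(8,1) S=27.1132 payoff=87.9468 vs cont=86.4350 → 87.9468 [stop]  node(8,2) S=40.1206 payoff=74.9394 vs cont=73.4276 → 74.9394 [stop]  node(8,3) S=59.3683 payoff=55.6917 vs cont=54.1799 → 55.6917 [stop]  node(8,4) S=87.8500 payoff=27.2100 vs cont=25.6982 → 27.2100 [stop]  node(8,5) S=129.9957 payoff=0.0000 vs cont=4.1655 → 4.1655 [wait]  node(8,6) S=192.3606 payoff=0.0000 vs cont=0.0000 → 0.0000 [wait]  node(8,7) S=284.6448 payoff=0.0000 vs cont=0.0000 → 0.0000 [wait]  node(8,8) S=421.2020 payoff=0.0000 vs cont=0.0000 → 0.0000 [wait]  ⇒ S*(8)=87.8500
t_7: node(7,0) S=22.2888 payoff=92.7712 vs cont=91.2594 → 92.7712 [stop]  node(7,1) S=32.9818 payoff=82.0782 vs cont=80.5664 → 82.0782 [stop]  node(7,2) S=48.8046 payoff=66.2554 vs cont=64.7435 → 66.2554 [stop]  node(7,3) S=72.2185 payoff=42.8415 vs cont=41.3297 → 42.8415 [stop]  node(7,4) S=106.8650 payoff=8.1950 vs cont=15.8243 → 15.8243 [wait]  node(7,5) S=158.1330 payoff=0.0000 vs cont=2.1173 → 2.1173 [wait]  node(7,6) S=233.9967 payoff=0.0000 vs cont=0.0000 → 0.0000 [wait]  node(7,7) S=346.2556 payoff=0.0000 vs cont=0.0000 → 0.0000 [wait]  ⇒ S*(7)=72.2185
t_6: node(6,0) S=27.1132 payoff=87.9468 vs cont=86.4350 → 87.9468 [stop]  node(6,1) S=40.1206 payoff=74.9394 vs cont=73.4276 → 74.9394 [stop]  node(6,2) S=59.3683 payoff=55.6917 vs cont=54.1799 → 55.6917 [stop]  node(6,3) S=87.8500 payoff=27.2100 vs cont=29.3492 → 29.3492 [wait]  node(6,4) S=129.9957 payoff=0.0000 vs cont=9.0568 → 9.0568 [wait]  node(6,5) S=192.3606 payoff=0.0000 vs cont=1.0762 → 1.0762 [wait]  node(6,6) S=284.6448 payoff=0.0000 vs cont=0.0000 → 0.0000 [wait]  ⇒ S*(6)=59.3683
t_5: node(5,0) S=32.9818 payoff=82.0782 vs cont=80.5664 → 82.0782 [stop]  node(5,1) S=48.8046 payoff=66.2554 vs cont=64.7435 → 66.2554 [stop]  node(5,2) S=72.2185 payoff=42.8415 vs cont=42.3535 → 42.8415 [stop]  node(5,3) S=106.8650 payoff=8.1950 vs cont=19.2524 → 19.2524 [wait]  node(5,4) S=158.1330 payoff=0.0000 vs cont=5.1186 → 5.1186 [wait]  node(5,5) S=233.9967 payoff=0.0000 vs cont=0.5471 → 0.5471 [wait]  ⇒ S*(5)=72.2185
t_4: node(4,0) S=40.1206 payoff=74.9394 vs cont=73.4276 → 74.9394 [stop]  node(4,1) S=59.3683 payoff=55.6917 vs cont=54.1799 → 55.6917 [stop]  node(4,2) S=87.8500 payoff=27.2100 vs cont=30.9898 → 30.9898 [wait]  node(4,3) S=129.9957 payoff=0.0000 vs cont=12.2355 → 12.2355 [wait]  node(4,4) S=192.3606 payoff=0.0000 vs cont=2.8636 → 2.8636 [wait]  ⇒ S*(4)=59.3683
t_3: node(3,0) S=48.8046 payoff=66.2554 vs cont=64.7435 → 66.2554 [stop]  node(3,1) S=72.2185 payoff=42.8415 vs cont=43.1386 → 43.1386 [wait]  node(3,2) S=106.8650 payoff=8.1950 vs cont=21.6075 → 21.6075 [wait]  node(3,3) S=158.1330 payoff=0.0000 vs cont=7.5897 → 7.5897 [wait]  ⇒ S*(3)=48.8046
t_2: node(2,0) S=59.3683 payoff=55.6917 vs cont=54.3220 → 55.6917 [stop]  node(2,1) S=87.8500 payoff=27.2100 vs cont=32.2678 → 32.2678 [wait]  node(2,2) S=129.9957 payoff=0.0000 vs cont=14.6152 → 14.6152 [wait]  ⇒ S*(2)=59.3683
t_1: node(1,0) S=72.2185 payoff=42.8415 vs cont=43.7502 → 43.7502 [wait]  node(1,1) S=106.8650 payoff=8.1950 vs cont=23.3960 → 23.3960 [wait]  ⇒ S*(1)=-
t_0: node(0,0) S=87.8500 payoff=27.2100 vs cont=33.4346 → 33.4346 [wait]  ⇒ S*(0)=-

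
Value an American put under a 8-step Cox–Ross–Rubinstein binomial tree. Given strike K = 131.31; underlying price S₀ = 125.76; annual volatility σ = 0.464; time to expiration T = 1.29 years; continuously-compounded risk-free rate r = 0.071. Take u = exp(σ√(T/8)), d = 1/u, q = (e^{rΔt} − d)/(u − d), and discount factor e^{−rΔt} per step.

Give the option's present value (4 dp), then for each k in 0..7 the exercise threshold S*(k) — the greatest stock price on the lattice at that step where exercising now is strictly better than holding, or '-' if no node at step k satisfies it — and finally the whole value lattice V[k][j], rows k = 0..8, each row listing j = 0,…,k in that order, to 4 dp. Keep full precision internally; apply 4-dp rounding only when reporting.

params: Δt=0.16125 u=1.20481 d=0.83000 q=0.48427 e^(-rΔt)=0.98862
t_8 payoffs: 102.9838 90.1925 71.6250 44.6729 5.5500 0.0000 0.0000 0.0000 0.0000
t_7: node(7,0) S=34.1277 payoff=97.1823 vs cont=95.6875 → 97.1823 [stop]  node(7,1) S=49.5389 payoff=81.7711 vs cont=80.2764 → 81.7711 [stop]  node(7,2) S=71.9092 payoff=59.4008 vs cont=57.9060 → 59.4008 [stop]  node(7,3) S=104.3814 payoff=26.9286 vs cont=25.4338 → 26.9286 [stop]  node(7,4) S=151.5172 payoff=0.0000 vs cont=2.8297 → 2.8297 [wait]  node(7,5) S=219.9381 payoff=0.0000 vs cont=0.0000 → 0.0000 [wait]  node(7,6) S=319.2560 payoff=0.0000 vs cont=0.0000 → 0.0000 [wait]  node(7,7) S=463.4231 payoff=0.0000 vs cont=0.0000 → 0.0000 [wait]  ⇒ S*(7)=104.3814
t_6: node(6,0) S=41.1175 payoff=90.1925 vs cont=88.6977 → 90.1925 [stop]  node(6,1) S=59.6850 payoff=71.6250 vs cont=70.1302 → 71.6250 [stop]  node(6,2) S=86.6371 payoff=44.6729 vs cont=43.1781 → 44.6729 [stop]  node(6,3) S=125.7600 payoff=5.5500 vs cont=15.0844 → 15.0844 [wait]  node(6,4) S=182.5497 payoff=0.0000 vs cont=1.4427 → 1.4427 [wait]  node(6,5) S=264.9841 payoff=0.0000 vs cont=0.0000 → 0.0000 [wait]  node(6,6) S=384.6435 payoff=0.0000 vs cont=0.0000 → 0.0000 [wait]  ⇒ S*(6)=86.6371
t_5: node(5,0) S=49.5389 payoff=81.7711 vs cont=80.2764 → 81.7711 [stop]  node(5,1) S=71.9092 payoff=59.4008 vs cont=57.9060 → 59.4008 [stop]  node(5,2) S=104.3814 payoff=26.9286 vs cont=29.9985 → 29.9985 [wait]  node(5,3) S=151.5172 payoff=0.0000 vs cont=8.3816 → 8.3816 [wait]  node(5,4) S=219.9381 payoff=0.0000 vs cont=0.7356 → 0.7356 [wait]  node(5,5) S=319.2560 payoff=0.0000 vs cont=0.0000 → 0.0000 [wait]  ⇒ S*(5)=71.9092
t_4: node(4,0) S=59.6850 payoff=71.6250 vs cont=70.1302 → 71.6250 [stop]  node(4,1) S=86.6371 payoff=44.6729 vs cont=44.6479 → 44.6729 [stop]  node(4,2) S=125.7600 payoff=5.5500 vs cont=19.3077 → 19.3077 [wait]  node(4,3) S=182.5497 payoff=0.0000 vs cont=4.6256 → 4.6256 [wait]  node(4,4) S=264.9841 payoff=0.0000 vs cont=0.3750 → 0.3750 [wait]  ⇒ S*(4)=86.6371
t_3: node(3,0) S=71.9092 payoff=59.4008 vs cont=57.9060 → 59.4008 [stop]  node(3,1) S=104.3814 payoff=26.9286 vs cont=32.0205 → 32.0205 [wait]  node(3,2) S=151.5172 payoff=0.0000 vs cont=12.0586 → 12.0586 [wait]  node(3,3) S=219.9381 payoff=0.0000 vs cont=2.5379 → 2.5379 [wait]  ⇒ S*(3)=71.9092
t_2: node(2,0) S=86.6371 payoff=44.6729 vs cont=45.6159 → 45.6159 [wait]  node(2,1) S=125.7600 payoff=5.5500 vs cont=22.0990 → 22.0990 [wait]  node(2,2) S=182.5497 payoff=0.0000 vs cont=7.3632 → 7.3632 [wait]  ⇒ S*(2)=-
t_1: node(1,0) S=104.3814 payoff=26.9286 vs cont=33.8377 → 33.8377 [wait]  node(1,1) S=151.5172 payoff=0.0000 vs cont=14.7925 → 14.7925 [wait]  ⇒ S*(1)=-
t_0: node(0,0) S=125.7600 payoff=5.5500 vs cont=24.3344 → 24.3344 [wait]  ⇒ S*(0)=-

price = 24.3344
boundary = - - - 71.9092 86.6371 71.9092 86.6371 104.3814
tree:
24.3344
33.8377 14.7925
45.6159 22.0990 7.3632
59.4008 32.0205 12.0586 2.5379
71.6250 44.6729 19.3077 4.6256 0.3750
81.7711 59.4008 29.9985 8.3816 0.7356 0.0000
90.1925 71.6250 44.6729 15.0844 1.4427 0.0000 0.0000
97.1823 81.7711 59.4008 26.9286 2.8297 0.0000 0.0000 0.0000
102.9838 90.1925 71.6250 44.6729 5.5500 0.0000 0.0000 0.0000 0.0000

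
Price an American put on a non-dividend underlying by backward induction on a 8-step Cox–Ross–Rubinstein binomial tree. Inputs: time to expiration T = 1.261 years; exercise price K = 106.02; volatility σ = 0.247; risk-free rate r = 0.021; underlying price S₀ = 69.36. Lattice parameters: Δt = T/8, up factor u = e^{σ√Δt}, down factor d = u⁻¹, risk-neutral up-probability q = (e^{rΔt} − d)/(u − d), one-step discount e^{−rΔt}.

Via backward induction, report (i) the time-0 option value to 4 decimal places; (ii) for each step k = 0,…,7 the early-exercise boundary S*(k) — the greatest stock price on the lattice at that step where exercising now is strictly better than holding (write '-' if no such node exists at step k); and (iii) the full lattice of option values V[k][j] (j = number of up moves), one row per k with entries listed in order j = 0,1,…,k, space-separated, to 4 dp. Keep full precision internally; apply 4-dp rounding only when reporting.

price = 36.6600
boundary = 69.3600 62.8811 69.3600 76.5064 69.3600 76.5064 84.3891 93.0840
tree:
36.6600
43.1389 29.6779
49.0125 36.6600 22.6795
54.3375 43.1389 29.5136 15.7867
59.1652 49.0125 36.6600 22.0792 9.4058
63.5418 54.3375 43.1389 29.5136 14.5635 4.1518
67.5097 59.1652 49.0125 36.6600 21.6309 7.3755 0.8563
71.1069 63.5418 54.3375 43.1389 29.5136 12.9360 1.6925 0.0000
74.3681 67.5097 59.1652 49.0125 36.6600 21.6309 3.3452 0.0000 0.0000

params: Δt=0.15762 u=1.10303 d=0.90659 q=0.49238 e^(-rΔt)=0.99670
t_8 payoffs: 74.3681 67.5097 59.1652 49.0125 36.6600 21.6309 3.3452 0.0000 0.0000
t_7: node(7,0) S=34.9131 payoff=71.1069 vs cont=70.7565 → 71.1069 [stop]  node(7,1) S=42.4782 payoff=63.5418 vs cont=63.1915 → 63.5418 [stop]  node(7,2) S=51.6825 payoff=54.3375 vs cont=53.9872 → 54.3375 [stop]  node(7,3) S=62.8811 payoff=43.1389 vs cont=42.7885 → 43.1389 [stop]  node(7,4) S=76.5064 payoff=29.5136 vs cont=29.1632 → 29.5136 [stop]  node(7,5) S=93.0840 payoff=12.9360 vs cont=12.5856 → 12.9360 [stop]  node(7,6) S=113.2537 payoff=0.0000 vs cont=1.6925 → 1.6925 [wait]  node(7,7) S=137.7938 payoff=0.0000 vs cont=0.0000 → 0.0000 [wait]  ⇒ S*(7)=93.0840
t_6: node(6,0) S=38.5103 payoff=67.5097 vs cont=67.1593 → 67.5097 [stop]  node(6,1) S=46.8548 payoff=59.1652 vs cont=58.8148 → 59.1652 [stop]  node(6,2) S=57.0075 payoff=49.0125 vs cont=48.6622 → 49.0125 [stop]  node(6,3) S=69.3600 payoff=36.6600 vs cont=36.3096 → 36.6600 [stop]  node(6,4) S=84.3891 payoff=21.6309 vs cont=21.2805 → 21.6309 [stop]  node(6,5) S=102.6748 payoff=3.3452 vs cont=7.3755 → 7.3755 [wait]  node(6,6) S=124.9226 payoff=0.0000 vs cont=0.8563 → 0.8563 [wait]  ⇒ S*(6)=84.3891
t_5: node(5,0) S=42.4782 payoff=63.5418 vs cont=63.1915 → 63.5418 [stop]  node(5,1) S=51.6825 payoff=54.3375 vs cont=53.9872 → 54.3375 [stop]  node(5,2) S=62.8811 payoff=43.1389 vs cont=42.7885 → 43.1389 [stop]  node(5,3) S=76.5064 payoff=29.5136 vs cont=29.1632 → 29.5136 [stop]  node(5,4) S=93.0840 payoff=12.9360 vs cont=14.5635 → 14.5635 [wait]  node(5,5) S=113.2537 payoff=0.0000 vs cont=4.1518 → 4.1518 [wait]  ⇒ S*(5)=76.5064
t_4: node(4,0) S=46.8548 payoff=59.1652 vs cont=58.8148 → 59.1652 [stop]  node(4,1) S=57.0075 payoff=49.0125 vs cont=48.6622 → 49.0125 [stop]  node(4,2) S=69.3600 payoff=36.6600 vs cont=36.3096 → 36.6600 [stop]  node(4,3) S=84.3891 payoff=21.6309 vs cont=22.0792 → 22.0792 [wait]  node(4,4) S=102.6748 payoff=3.3452 vs cont=9.4058 → 9.4058 [wait]  ⇒ S*(4)=69.3600
t_3: node(3,0) S=51.6825 payoff=54.3375 vs cont=53.9872 → 54.3375 [stop]  node(3,1) S=62.8811 payoff=43.1389 vs cont=42.7885 → 43.1389 [stop]  node(3,2) S=76.5064 payoff=29.5136 vs cont=29.3833 → 29.5136 [stop]  node(3,3) S=93.0840 payoff=12.9360 vs cont=15.7867 → 15.7867 [wait]  ⇒ S*(3)=76.5064
t_2: node(2,0) S=57.0075 payoff=49.0125 vs cont=48.6622 → 49.0125 [stop]  node(2,1) S=69.3600 payoff=36.6600 vs cont=36.3096 → 36.6600 [stop]  node(2,2) S=84.3891 payoff=21.6309 vs cont=22.6795 → 22.6795 [wait]  ⇒ S*(2)=69.3600
t_1: node(1,0) S=62.8811 payoff=43.1389 vs cont=42.7885 → 43.1389 [stop]  node(1,1) S=76.5064 payoff=29.5136 vs cont=29.6779 → 29.6779 [wait]  ⇒ S*(1)=62.8811
t_0: node(0,0) S=69.3600 payoff=36.6600 vs cont=36.3903 → 36.6600 [stop]  ⇒ S*(0)=69.3600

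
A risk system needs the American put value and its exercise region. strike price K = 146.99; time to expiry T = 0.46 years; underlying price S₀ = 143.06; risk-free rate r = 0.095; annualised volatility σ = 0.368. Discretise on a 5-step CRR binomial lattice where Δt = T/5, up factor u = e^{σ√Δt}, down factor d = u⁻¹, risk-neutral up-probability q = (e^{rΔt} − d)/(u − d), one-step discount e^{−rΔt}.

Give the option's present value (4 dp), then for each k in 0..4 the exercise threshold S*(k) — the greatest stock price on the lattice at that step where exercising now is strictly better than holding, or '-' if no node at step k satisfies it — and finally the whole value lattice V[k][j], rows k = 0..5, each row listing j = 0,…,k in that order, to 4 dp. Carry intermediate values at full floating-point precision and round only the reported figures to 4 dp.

price = 14.1687
boundary = - - 114.4370 102.3506 114.4370
tree:
14.1687
21.9356 6.9902
32.5530 12.1668 2.1638
44.6394 20.4431 4.4672 0.0000
55.4492 32.5530 9.2224 0.0000 0.0000
65.1174 44.6394 19.0394 0.0000 0.0000 0.0000

Δt=0.09200  u=1.11809  d=0.89438  q=0.51136  discount=0.99130
step 5 (expiry): payoffs max(K−S,0) = 65.1174 44.6394 19.0394 0.0000 0.0000 0.0000
step 4: (k=4,j=0): S=91.5408, (K−S)⁺=55.4492, hold=54.1701 ⇒ V=55.4492 exercise | (k=4,j=1): S=114.4370, (K−S)⁺=32.5530, hold=31.2739 ⇒ V=32.5530 exercise | (k=4,j=2): S=143.0600, (K−S)⁺=3.9300, hold=9.2224 ⇒ V=9.2224 continue | (k=4,j=3): S=178.8422, (K−S)⁺=0.0000, hold=0.0000 ⇒ V=0.0000 continue | (k=4,j=4): S=223.5743, (K−S)⁺=0.0000, hold=0.0000 ⇒ V=0.0000 continue  boundary S*=114.4370
step 3: (k=3,j=0): S=102.3506, (K−S)⁺=44.6394, hold=43.3603 ⇒ V=44.6394 exercise | (k=3,j=1): S=127.9506, (K−S)⁺=19.0394, hold=20.4431 ⇒ V=20.4431 continue | (k=3,j=2): S=159.9536, (K−S)⁺=0.0000, hold=4.4672 ⇒ V=4.4672 continue | (k=3,j=3): S=199.9613, (K−S)⁺=0.0000, hold=0.0000 ⇒ V=0.0000 continue  boundary S*=102.3506
step 2: (k=2,j=0): S=114.4370, (K−S)⁺=32.5530, hold=31.9855 ⇒ V=32.5530 exercise | (k=2,j=1): S=143.0600, (K−S)⁺=3.9300, hold=12.1668 ⇒ V=12.1668 continue | (k=2,j=2): S=178.8422, (K−S)⁺=0.0000, hold=2.1638 ⇒ V=2.1638 continue  boundary S*=114.4370
step 1: (k=1,j=0): S=127.9506, (K−S)⁺=19.0394, hold=21.9356 ⇒ V=21.9356 continue | (k=1,j=1): S=159.9536, (K−S)⁺=0.0000, hold=6.9902 ⇒ V=6.9902 continue  boundary S*=-
step 0: (k=0,j=0): S=143.0600, (K−S)⁺=3.9300, hold=14.1687 ⇒ V=14.1687 continue  boundary S*=-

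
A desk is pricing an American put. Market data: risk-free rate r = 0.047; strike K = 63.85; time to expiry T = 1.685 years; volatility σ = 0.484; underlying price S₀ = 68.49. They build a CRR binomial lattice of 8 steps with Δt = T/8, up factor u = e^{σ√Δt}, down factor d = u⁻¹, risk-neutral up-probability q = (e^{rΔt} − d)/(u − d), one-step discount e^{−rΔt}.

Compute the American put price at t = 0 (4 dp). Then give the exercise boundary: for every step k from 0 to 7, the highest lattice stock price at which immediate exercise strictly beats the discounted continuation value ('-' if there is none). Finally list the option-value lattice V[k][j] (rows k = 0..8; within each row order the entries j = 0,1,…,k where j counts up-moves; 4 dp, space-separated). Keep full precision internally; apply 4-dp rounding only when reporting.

price = 11.8238
boundary = - - - 35.1740 28.1679 35.1740 28.1679 35.1740
tree:
11.8238
16.4077 6.8421
22.0806 10.2802 3.0624
28.6760 15.0207 5.0866 0.8165
35.6821 21.2033 8.2818 1.5469 0.0000
41.2928 28.6760 13.1231 2.9306 0.0000 0.0000
45.7859 35.6821 19.9991 5.5521 0.0000 0.0000 0.0000
49.3840 41.2928 28.6760 10.5184 0.0000 0.0000 0.0000 0.0000
52.2654 45.7859 35.6821 19.9271 0.0000 0.0000 0.0000 0.0000 0.0000

params: Δt=0.21063 u=1.24873 d=0.80081 q=0.46691 e^(-rΔt)=0.99015
t_8 payoffs: 52.2654 45.7859 35.6821 19.9271 0.0000 0.0000 0.0000 0.0000 0.0000
t_7: node(7,0) S=14.4660 payoff=49.3840 vs cont=48.7550 → 49.3840 [stop]  node(7,1) S=22.5572 payoff=41.2928 vs cont=40.6638 → 41.2928 [stop]  node(7,2) S=35.1740 payoff=28.6760 vs cont=28.0470 → 28.6760 [stop]  node(7,3) S=54.8478 payoff=9.0022 vs cont=10.5184 → 10.5184 [wait]  node(7,4) S=85.5255 payoff=0.0000 vs cont=0.0000 → 0.0000 [wait]  node(7,5) S=133.3620 payoff=0.0000 vs cont=0.0000 → 0.0000 [wait]  node(7,6) S=207.9547 payoff=0.0000 vs cont=0.0000 → 0.0000 [wait]  node(7,7) S=324.2689 payoff=0.0000 vs cont=0.0000 → 0.0000 [wait]  ⇒ S*(7)=35.1740
t_6: node(6,0) S=18.0641 payoff=45.7859 vs cont=45.1569 → 45.7859 [stop]  node(6,1) S=28.1679 payoff=35.6821 vs cont=35.0532 → 35.6821 [stop]  node(6,2) S=43.9229 payoff=19.9271 vs cont=19.9991 → 19.9991 [wait]  node(6,3) S=68.4900 payoff=0.0000 vs cont=5.5521 → 5.5521 [wait]  node(6,4) S=106.7982 payoff=0.0000 vs cont=0.0000 → 0.0000 [wait]  node(6,5) S=166.5330 payoff=0.0000 vs cont=0.0000 → 0.0000 [wait]  node(6,6) S=259.6791 payoff=0.0000 vs cont=0.0000 → 0.0000 [wait]  ⇒ S*(6)=28.1679
t_5: node(5,0) S=22.5572 payoff=41.2928 vs cont=40.6638 → 41.2928 [stop]  node(5,1) S=35.1740 payoff=28.6760 vs cont=28.0803 → 28.6760 [stop]  node(5,2) S=54.8478 payoff=9.0022 vs cont=13.1231 → 13.1231 [wait]  node(5,3) S=85.5255 payoff=0.0000 vs cont=2.9306 → 2.9306 [wait]  node(5,4) S=133.3620 payoff=0.0000 vs cont=0.0000 → 0.0000 [wait]  node(5,5) S=207.9547 payoff=0.0000 vs cont=0.0000 → 0.0000 [wait]  ⇒ S*(5)=35.1740
t_4: node(4,0) S=28.1679 payoff=35.6821 vs cont=35.0532 → 35.6821 [stop]  node(4,1) S=43.9229 payoff=19.9271 vs cont=21.2033 → 21.2033 [wait]  node(4,2) S=68.4900 payoff=0.0000 vs cont=8.2818 → 8.2818 [wait]  node(4,3) S=106.7982 payoff=0.0000 vs cont=1.5469 → 1.5469 [wait]  node(4,4) S=166.5330 payoff=0.0000 vs cont=0.0000 → 0.0000 [wait]  ⇒ S*(4)=28.1679
t_3: node(3,0) S=35.1740 payoff=28.6760 vs cont=28.6370 → 28.6760 [stop]  node(3,1) S=54.8478 payoff=9.0022 vs cont=15.0207 → 15.0207 [wait]  node(3,2) S=85.5255 payoff=0.0000 vs cont=5.0866 → 5.0866 [wait]  node(3,3) S=133.3620 payoff=0.0000 vs cont=0.8165 → 0.8165 [wait]  ⇒ S*(3)=35.1740
t_2: node(2,0) S=43.9229 payoff=19.9271 vs cont=22.0806 → 22.0806 [wait]  node(2,1) S=68.4900 payoff=0.0000 vs cont=10.2802 → 10.2802 [wait]  node(2,2) S=106.7982 payoff=0.0000 vs cont=3.0624 → 3.0624 [wait]  ⇒ S*(2)=-
t_1: node(1,0) S=54.8478 payoff=9.0022 vs cont=16.4077 → 16.4077 [wait]  node(1,1) S=85.5255 payoff=0.0000 vs cont=6.8421 → 6.8421 [wait]  ⇒ S*(1)=-
t_0: node(0,0) S=68.4900 payoff=0.0000 vs cont=11.8238 → 11.8238 [wait]  ⇒ S*(0)=-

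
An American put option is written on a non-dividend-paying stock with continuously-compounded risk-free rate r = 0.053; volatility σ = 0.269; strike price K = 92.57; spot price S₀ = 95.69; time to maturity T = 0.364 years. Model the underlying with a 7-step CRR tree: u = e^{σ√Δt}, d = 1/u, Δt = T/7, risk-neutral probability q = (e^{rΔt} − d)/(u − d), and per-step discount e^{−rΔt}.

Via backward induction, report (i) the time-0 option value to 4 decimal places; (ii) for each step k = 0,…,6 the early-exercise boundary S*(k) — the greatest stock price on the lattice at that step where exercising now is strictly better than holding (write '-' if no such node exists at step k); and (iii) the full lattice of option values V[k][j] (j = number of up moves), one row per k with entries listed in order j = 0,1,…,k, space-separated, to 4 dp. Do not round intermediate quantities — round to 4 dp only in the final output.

price = 4.1352
boundary = - - - - 74.8696 79.6060 84.6420
tree:
4.1352
6.2767 2.0765
9.2348 3.4362 0.7664
13.0824 5.5458 1.4048 0.1502
17.7004 8.6659 2.5439 0.3055 0.0000
22.1550 12.9640 4.5362 0.6216 0.0000 0.0000
26.3445 17.7004 7.9280 1.2648 0.0000 0.0000 0.0000
30.2848 22.1550 12.9640 2.5734 0.0000 0.0000 0.0000 0.0000

params: Δt=0.05200 u=1.06326 d=0.94050 q=0.50715 e^(-rΔt)=0.99725
t_7 payoffs: 30.2848 22.1550 12.9640 2.5734 0.0000 0.0000 0.0000 0.0000
t_6: node(6,0) S=66.2255 payoff=26.3445 vs cont=26.0898 → 26.3445 [stop]  node(6,1) S=74.8696 payoff=17.7004 vs cont=17.4456 → 17.7004 [stop]  node(6,2) S=84.6420 payoff=7.9280 vs cont=7.6732 → 7.9280 [stop]  node(6,3) S=95.6900 payoff=0.0000 vs cont=1.2648 → 1.2648 [wait]  node(6,4) S=108.1800 payoff=0.0000 vs cont=0.0000 → 0.0000 [wait]  node(6,5) S=122.3003 payoff=0.0000 vs cont=0.0000 → 0.0000 [wait]  node(6,6) S=138.2637 payoff=0.0000 vs cont=0.0000 → 0.0000 [wait]  ⇒ S*(6)=84.6420
t_5: node(5,0) S=70.4150 payoff=22.1550 vs cont=21.9002 → 22.1550 [stop]  node(5,1) S=79.6060 payoff=12.9640 vs cont=12.7092 → 12.9640 [stop]  node(5,2) S=89.9966 payoff=2.5734 vs cont=4.5362 → 4.5362 [wait]  node(5,3) S=101.7435 payoff=0.0000 vs cont=0.6216 → 0.6216 [wait]  node(5,4) S=115.0237 payoff=0.0000 vs cont=0.0000 → 0.0000 [wait]  node(5,5) S=130.0373 payoff=0.0000 vs cont=0.0000 → 0.0000 [wait]  ⇒ S*(5)=79.6060
t_4: node(4,0) S=74.8696 payoff=17.7004 vs cont=17.4456 → 17.7004 [stop]  node(4,1) S=84.6420 payoff=7.9280 vs cont=8.6659 → 8.6659 [wait]  node(4,2) S=95.6900 payoff=0.0000 vs cont=2.5439 → 2.5439 [wait]  node(4,3) S=108.1800 payoff=0.0000 vs cont=0.3055 → 0.3055 [wait]  node(4,4) S=122.3003 payoff=0.0000 vs cont=0.0000 → 0.0000 [wait]  ⇒ S*(4)=74.8696
t_3: node(3,0) S=79.6060 payoff=12.9640 vs cont=13.0824 → 13.0824 [wait]  node(3,1) S=89.9966 payoff=2.5734 vs cont=5.5458 → 5.5458 [wait]  node(3,2) S=101.7435 payoff=0.0000 vs cont=1.4048 → 1.4048 [wait]  node(3,3) S=115.0237 payoff=0.0000 vs cont=0.1502 → 0.1502 [wait]  ⇒ S*(3)=-
t_2: node(2,0) S=84.6420 payoff=7.9280 vs cont=9.2348 → 9.2348 [wait]  node(2,1) S=95.6900 payoff=0.0000 vs cont=3.4362 → 3.4362 [wait]  node(2,2) S=108.1800 payoff=0.0000 vs cont=0.7664 → 0.7664 [wait]  ⇒ S*(2)=-
t_1: node(1,0) S=89.9966 payoff=2.5734 vs cont=6.2767 → 6.2767 [wait]  node(1,1) S=101.7435 payoff=0.0000 vs cont=2.0765 → 2.0765 [wait]  ⇒ S*(1)=-
t_0: node(0,0) S=95.6900 payoff=0.0000 vs cont=4.1352 → 4.1352 [wait]  ⇒ S*(0)=-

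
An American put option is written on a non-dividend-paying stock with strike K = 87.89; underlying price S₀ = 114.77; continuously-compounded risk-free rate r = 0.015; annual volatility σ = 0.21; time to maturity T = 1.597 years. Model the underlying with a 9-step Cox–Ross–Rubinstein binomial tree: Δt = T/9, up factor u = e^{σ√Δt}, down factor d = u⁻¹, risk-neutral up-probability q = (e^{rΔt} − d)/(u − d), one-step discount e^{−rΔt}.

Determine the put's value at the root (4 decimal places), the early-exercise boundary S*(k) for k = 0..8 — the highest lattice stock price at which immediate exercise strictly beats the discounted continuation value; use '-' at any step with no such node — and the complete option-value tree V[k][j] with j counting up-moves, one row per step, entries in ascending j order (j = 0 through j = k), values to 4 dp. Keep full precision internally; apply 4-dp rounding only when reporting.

price = 1.6606
boundary = - - - - - - 67.5026 73.7460 80.5668
tree:
1.6606
2.7024 0.5979
4.3102 1.0632 0.1225
6.7082 1.8670 0.2422 0.0000
10.1286 3.2261 0.4790 0.0000 0.0000
14.7217 5.4587 0.9471 0.0000 0.0000 0.0000
20.3874 8.9735 1.8728 0.0000 0.0000 0.0000 0.0000
26.1023 14.1440 3.7034 0.0000 0.0000 0.0000 0.0000 0.0000
31.3333 20.3874 7.3232 0.0000 0.0000 0.0000 0.0000 0.0000 0.0000
36.1214 26.1023 14.1440 0.0000 0.0000 0.0000 0.0000 0.0000 0.0000 0.0000

Δt=0.17744, u=1.09249, d=0.91534, q=0.49294, disc=e^(-rΔt)=0.99734
k=9 terminal: V=max(K-S,0) → 36.1214 26.1023 14.1440 0.0000 0.0000 0.0000 0.0000 0.0000 0.0000 0.0000
k=8: j=0 S=56.5567 intr=31.3333 cont=31.0996 V=31.3333[EX]; j=1 S=67.5026 intr=20.3874 cont=20.1538 V=20.3874[EX]; j=2 S=80.5668 intr=7.3232 cont=7.1527 V=7.3232[EX]; j=3 S=96.1595 intr=0.0000 cont=0.0000 V=0.0000[hold]; j=4 S=114.7700 intr=0.0000 cont=0.0000 V=0.0000[hold]; j=5 S=136.9823 intr=0.0000 cont=0.0000 V=0.0000[hold]; j=6 S=163.4935 intr=0.0000 cont=0.0000 V=0.0000[hold]; j=7 S=195.1356 intr=0.0000 cont=0.0000 V=0.0000[hold]; j=8 S=232.9016 intr=0.0000 cont=0.0000 V=0.0000[hold]  S*(8)=80.5668
k=7: j=0 S=61.7877 intr=26.1023 cont=25.8686 V=26.1023[EX]; j=1 S=73.7460 intr=14.1440 cont=13.9104 V=14.1440[EX]; j=2 S=88.0186 intr=0.0000 cont=3.7034 V=3.7034[hold]; j=3 S=105.0535 intr=0.0000 cont=0.0000 V=0.0000[hold]; j=4 S=125.3852 intr=0.0000 cont=0.0000 V=0.0000[hold]; j=5 S=149.6520 intr=0.0000 cont=0.0000 V=0.0000[hold]; j=6 S=178.6152 intr=0.0000 cont=0.0000 V=0.0000[hold]; j=7 S=213.1839 intr=0.0000 cont=0.0000 V=0.0000[hold]  S*(7)=73.7460
k=6: j=0 S=67.5026 intr=20.3874 cont=20.1538 V=20.3874[EX]; j=1 S=80.5668 intr=7.3232 cont=8.9735 V=8.9735[hold]; j=2 S=96.1595 intr=0.0000 cont=1.8728 V=1.8728[hold]; j=3 S=114.7700 intr=0.0000 cont=0.0000 V=0.0000[hold]; j=4 S=136.9823 intr=0.0000 cont=0.0000 V=0.0000[hold]; j=5 S=163.4935 intr=0.0000 cont=0.0000 V=0.0000[hold]; j=6 S=195.1356 intr=0.0000 cont=0.0000 V=0.0000[hold]  S*(6)=67.5026
k=5: j=0 S=73.7460 intr=14.1440 cont=14.7217 V=14.7217[hold]; j=1 S=88.0186 intr=0.0000 cont=5.4587 V=5.4587[hold]; j=2 S=105.0535 intr=0.0000 cont=0.9471 V=0.9471[hold]; j=3 S=125.3852 intr=0.0000 cont=0.0000 V=0.0000[hold]; j=4 S=149.6520 intr=0.0000 cont=0.0000 V=0.0000[hold]; j=5 S=178.6152 intr=0.0000 cont=0.0000 V=0.0000[hold]  S*(5)=-
k=4: j=0 S=80.5668 intr=7.3232 cont=10.1286 V=10.1286[hold]; j=1 S=96.1595 intr=0.0000 cont=3.2261 V=3.2261[hold]; j=2 S=114.7700 intr=0.0000 cont=0.4790 V=0.4790[hold]; j=3 S=136.9823 intr=0.0000 cont=0.0000 V=0.0000[hold]; j=4 S=163.4935 intr=0.0000 cont=0.0000 V=0.0000[hold]  S*(4)=-
k=3: j=0 S=88.0186 intr=0.0000 cont=6.7082 V=6.7082[hold]; j=1 S=105.0535 intr=0.0000 cont=1.8670 V=1.8670[hold]; j=2 S=125.3852 intr=0.0000 cont=0.2422 V=0.2422[hold]; j=3 S=149.6520 intr=0.0000 cont=0.0000 V=0.0000[hold]  S*(3)=-
k=2: j=0 S=96.1595 intr=0.0000 cont=4.3102 V=4.3102[hold]; j=1 S=114.7700 intr=0.0000 cont=1.0632 V=1.0632[hold]; j=2 S=136.9823 intr=0.0000 cont=0.1225 V=0.1225[hold]  S*(2)=-
k=1: j=0 S=105.0535 intr=0.0000 cont=2.7024 V=2.7024[hold]; j=1 S=125.3852 intr=0.0000 cont=0.5979 V=0.5979[hold]  S*(1)=-
k=0: j=0 S=114.7700 intr=0.0000 cont=1.6606 V=1.6606[hold]  S*(0)=-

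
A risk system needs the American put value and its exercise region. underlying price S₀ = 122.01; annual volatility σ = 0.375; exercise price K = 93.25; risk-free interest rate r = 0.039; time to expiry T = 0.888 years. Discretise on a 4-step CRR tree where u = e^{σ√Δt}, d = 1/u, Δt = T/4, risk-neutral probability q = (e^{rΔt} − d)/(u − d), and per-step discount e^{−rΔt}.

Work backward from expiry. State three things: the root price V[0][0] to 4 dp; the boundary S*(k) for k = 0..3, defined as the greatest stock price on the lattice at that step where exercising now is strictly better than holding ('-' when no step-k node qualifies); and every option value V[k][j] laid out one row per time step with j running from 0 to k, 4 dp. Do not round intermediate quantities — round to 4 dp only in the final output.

params: Δt=0.22200 u=1.19326 d=0.83804 q=0.48042 e^(-rΔt)=0.99138
t_4 payoffs: 33.0694 7.5608 0.0000 0.0000 0.0000
t_3: node(3,0) S=71.8110 payoff=21.4390 vs cont=20.6351 → 21.4390 [stop]  node(3,1) S=102.2494 payoff=0.0000 vs cont=3.8946 → 3.8946 [wait]  node(3,2) S=145.5895 payoff=0.0000 vs cont=0.0000 → 0.0000 [wait]  node(3,3) S=207.3002 payoff=0.0000 vs cont=0.0000 → 0.0000 [wait]  ⇒ S*(3)=71.8110
t_2: node(2,0) S=85.6892 payoff=7.5608 vs cont=12.8981 → 12.8981 [wait]  node(2,1) S=122.0100 payoff=0.0000 vs cont=2.0061 → 2.0061 [wait]  node(2,2) S=173.7260 payoff=0.0000 vs cont=0.0000 → 0.0000 [wait]  ⇒ S*(2)=-
t_1: node(1,0) S=102.2494 payoff=0.0000 vs cont=7.5993 → 7.5993 [wait]  node(1,1) S=145.5895 payoff=0.0000 vs cont=1.0333 → 1.0333 [wait]  ⇒ S*(1)=-
t_0: node(0,0) S=122.0100 payoff=0.0000 vs cont=4.4065 → 4.4065 [wait]  ⇒ S*(0)=-

price = 4.4065
boundary = - - - 71.8110
tree:
4.4065
7.5993 1.0333
12.8981 2.0061 0.0000
21.4390 3.8946 0.0000 0.0000
33.0694 7.5608 0.0000 0.0000 0.0000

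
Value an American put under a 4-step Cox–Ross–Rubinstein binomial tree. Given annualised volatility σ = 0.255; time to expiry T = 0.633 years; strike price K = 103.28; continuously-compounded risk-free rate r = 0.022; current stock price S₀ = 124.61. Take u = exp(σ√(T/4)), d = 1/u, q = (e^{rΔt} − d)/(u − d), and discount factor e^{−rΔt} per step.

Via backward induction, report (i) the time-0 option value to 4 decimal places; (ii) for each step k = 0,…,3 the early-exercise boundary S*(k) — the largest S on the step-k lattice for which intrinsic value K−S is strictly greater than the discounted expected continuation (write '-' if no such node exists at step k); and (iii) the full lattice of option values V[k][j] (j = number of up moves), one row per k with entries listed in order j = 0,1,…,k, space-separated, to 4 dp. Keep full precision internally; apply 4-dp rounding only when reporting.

Δt=0.15825, u=1.10676, d=0.90353, q=0.49182, disc=e^(-rΔt)=0.99652
k=4 terminal: V=max(K-S,0) → 20.2314 1.5515 0.0000 0.0000 0.0000
k=3: j=0 S=91.9152 intr=11.3648 cont=11.0058 V=11.3648[EX]; j=1 S=112.5895 intr=0.0000 cont=0.7857 V=0.7857[hold]; j=2 S=137.9139 intr=0.0000 cont=0.0000 V=0.0000[hold]; j=3 S=168.9345 intr=0.0000 cont=0.0000 V=0.0000[hold]  S*(3)=91.9152
k=2: j=0 S=101.7285 intr=1.5515 cont=6.1403 V=6.1403[hold]; j=1 S=124.6100 intr=0.0000 cont=0.3979 V=0.3979[hold]; j=2 S=152.6382 intr=0.0000 cont=0.0000 V=0.0000[hold]  S*(2)=-
k=1: j=0 S=112.5895 intr=0.0000 cont=3.3045 V=3.3045[hold]; j=1 S=137.9139 intr=0.0000 cont=0.2015 V=0.2015[hold]  S*(1)=-
k=0: j=0 S=124.6100 intr=0.0000 cont=1.7722 V=1.7722[hold]  S*(0)=-

price = 1.7722
boundary = - - - 91.9152
tree:
1.7722
3.3045 0.2015
6.1403 0.3979 0.0000
11.3648 0.7857 0.0000 0.0000
20.2314 1.5515 0.0000 0.0000 0.0000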